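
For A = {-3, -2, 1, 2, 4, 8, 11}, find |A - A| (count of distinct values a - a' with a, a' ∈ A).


A - A = {a - a' : a, a' ∈ A}; |A| = 7.
Bounds: 2|A|-1 ≤ |A - A| ≤ |A|² - |A| + 1, i.e. 13 ≤ |A - A| ≤ 43.
Note: 0 ∈ A - A always (from a - a). The set is symmetric: if d ∈ A - A then -d ∈ A - A.
Enumerate nonzero differences d = a - a' with a > a' (then include -d):
Positive differences: {1, 2, 3, 4, 5, 6, 7, 9, 10, 11, 13, 14}
Full difference set: {0} ∪ (positive diffs) ∪ (negative diffs).
|A - A| = 1 + 2·12 = 25 (matches direct enumeration: 25).

|A - A| = 25


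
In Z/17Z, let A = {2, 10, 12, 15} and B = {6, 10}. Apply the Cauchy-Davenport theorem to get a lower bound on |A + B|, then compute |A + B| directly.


Cauchy-Davenport: |A + B| ≥ min(p, |A| + |B| - 1) for A, B nonempty in Z/pZ.
|A| = 4, |B| = 2, p = 17.
CD lower bound = min(17, 4 + 2 - 1) = min(17, 5) = 5.
Compute A + B mod 17 directly:
a = 2: 2+6=8, 2+10=12
a = 10: 10+6=16, 10+10=3
a = 12: 12+6=1, 12+10=5
a = 15: 15+6=4, 15+10=8
A + B = {1, 3, 4, 5, 8, 12, 16}, so |A + B| = 7.
Verify: 7 ≥ 5? Yes ✓.

CD lower bound = 5, actual |A + B| = 7.


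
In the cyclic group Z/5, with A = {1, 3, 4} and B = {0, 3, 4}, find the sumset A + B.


Work in Z/5Z: reduce every sum a + b modulo 5.
Enumerate all 9 pairs:
a = 1: 1+0=1, 1+3=4, 1+4=0
a = 3: 3+0=3, 3+3=1, 3+4=2
a = 4: 4+0=4, 4+3=2, 4+4=3
Distinct residues collected: {0, 1, 2, 3, 4}
|A + B| = 5 (out of 5 total residues).

A + B = {0, 1, 2, 3, 4}


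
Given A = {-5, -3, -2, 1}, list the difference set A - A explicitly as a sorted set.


A - A = {a - a' : a, a' ∈ A}.
Compute a - a' for each ordered pair (a, a'):
a = -5: -5--5=0, -5--3=-2, -5--2=-3, -5-1=-6
a = -3: -3--5=2, -3--3=0, -3--2=-1, -3-1=-4
a = -2: -2--5=3, -2--3=1, -2--2=0, -2-1=-3
a = 1: 1--5=6, 1--3=4, 1--2=3, 1-1=0
Collecting distinct values (and noting 0 appears from a-a):
A - A = {-6, -4, -3, -2, -1, 0, 1, 2, 3, 4, 6}
|A - A| = 11

A - A = {-6, -4, -3, -2, -1, 0, 1, 2, 3, 4, 6}


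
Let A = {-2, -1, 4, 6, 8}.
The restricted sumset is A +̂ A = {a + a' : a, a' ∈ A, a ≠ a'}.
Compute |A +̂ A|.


Restricted sumset: A +̂ A = {a + a' : a ∈ A, a' ∈ A, a ≠ a'}.
Equivalently, take A + A and drop any sum 2a that is achievable ONLY as a + a for a ∈ A (i.e. sums representable only with equal summands).
Enumerate pairs (a, a') with a < a' (symmetric, so each unordered pair gives one sum; this covers all a ≠ a'):
  -2 + -1 = -3
  -2 + 4 = 2
  -2 + 6 = 4
  -2 + 8 = 6
  -1 + 4 = 3
  -1 + 6 = 5
  -1 + 8 = 7
  4 + 6 = 10
  4 + 8 = 12
  6 + 8 = 14
Collected distinct sums: {-3, 2, 3, 4, 5, 6, 7, 10, 12, 14}
|A +̂ A| = 10
(Reference bound: |A +̂ A| ≥ 2|A| - 3 for |A| ≥ 2, with |A| = 5 giving ≥ 7.)

|A +̂ A| = 10


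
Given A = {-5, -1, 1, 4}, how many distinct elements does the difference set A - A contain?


A - A = {a - a' : a, a' ∈ A}; |A| = 4.
Bounds: 2|A|-1 ≤ |A - A| ≤ |A|² - |A| + 1, i.e. 7 ≤ |A - A| ≤ 13.
Note: 0 ∈ A - A always (from a - a). The set is symmetric: if d ∈ A - A then -d ∈ A - A.
Enumerate nonzero differences d = a - a' with a > a' (then include -d):
Positive differences: {2, 3, 4, 5, 6, 9}
Full difference set: {0} ∪ (positive diffs) ∪ (negative diffs).
|A - A| = 1 + 2·6 = 13 (matches direct enumeration: 13).

|A - A| = 13


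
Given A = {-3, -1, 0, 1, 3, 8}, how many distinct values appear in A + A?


A + A = {a + a' : a, a' ∈ A}; |A| = 6.
General bounds: 2|A| - 1 ≤ |A + A| ≤ |A|(|A|+1)/2, i.e. 11 ≤ |A + A| ≤ 21.
Lower bound 2|A|-1 is attained iff A is an arithmetic progression.
Enumerate sums a + a' for a ≤ a' (symmetric, so this suffices):
a = -3: -3+-3=-6, -3+-1=-4, -3+0=-3, -3+1=-2, -3+3=0, -3+8=5
a = -1: -1+-1=-2, -1+0=-1, -1+1=0, -1+3=2, -1+8=7
a = 0: 0+0=0, 0+1=1, 0+3=3, 0+8=8
a = 1: 1+1=2, 1+3=4, 1+8=9
a = 3: 3+3=6, 3+8=11
a = 8: 8+8=16
Distinct sums: {-6, -4, -3, -2, -1, 0, 1, 2, 3, 4, 5, 6, 7, 8, 9, 11, 16}
|A + A| = 17

|A + A| = 17


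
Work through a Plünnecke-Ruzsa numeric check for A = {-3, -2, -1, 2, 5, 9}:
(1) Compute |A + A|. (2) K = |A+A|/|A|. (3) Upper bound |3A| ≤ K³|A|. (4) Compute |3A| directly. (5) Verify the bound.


|A| = 6.
Step 1: Compute A + A by enumerating all 36 pairs.
A + A = {-6, -5, -4, -3, -2, -1, 0, 1, 2, 3, 4, 6, 7, 8, 10, 11, 14, 18}, so |A + A| = 18.
Step 2: Doubling constant K = |A + A|/|A| = 18/6 = 18/6 ≈ 3.0000.
Step 3: Plünnecke-Ruzsa gives |3A| ≤ K³·|A| = (3.0000)³ · 6 ≈ 162.0000.
Step 4: Compute 3A = A + A + A directly by enumerating all triples (a,b,c) ∈ A³; |3A| = 30.
Step 5: Check 30 ≤ 162.0000? Yes ✓.

K = 18/6, Plünnecke-Ruzsa bound K³|A| ≈ 162.0000, |3A| = 30, inequality holds.


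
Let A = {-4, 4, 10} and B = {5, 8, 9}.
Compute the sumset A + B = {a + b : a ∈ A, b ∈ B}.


A + B = {a + b : a ∈ A, b ∈ B}.
Enumerate all |A|·|B| = 3·3 = 9 pairs (a, b) and collect distinct sums.
a = -4: -4+5=1, -4+8=4, -4+9=5
a = 4: 4+5=9, 4+8=12, 4+9=13
a = 10: 10+5=15, 10+8=18, 10+9=19
Collecting distinct sums: A + B = {1, 4, 5, 9, 12, 13, 15, 18, 19}
|A + B| = 9

A + B = {1, 4, 5, 9, 12, 13, 15, 18, 19}


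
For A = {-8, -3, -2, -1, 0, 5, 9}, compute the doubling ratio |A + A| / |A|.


|A| = 7.
Compute A + A by enumerating all 49 pairs.
A + A = {-16, -11, -10, -9, -8, -6, -5, -4, -3, -2, -1, 0, 1, 2, 3, 4, 5, 6, 7, 8, 9, 10, 14, 18}, so |A + A| = 24.
K = |A + A| / |A| = 24/7 (already in lowest terms) ≈ 3.4286.
Reference: AP of size 7 gives K = 13/7 ≈ 1.8571; a fully generic set of size 7 gives K ≈ 4.0000.

|A| = 7, |A + A| = 24, K = 24/7.


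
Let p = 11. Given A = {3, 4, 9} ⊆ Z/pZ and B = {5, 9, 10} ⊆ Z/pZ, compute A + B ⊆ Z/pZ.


Work in Z/11Z: reduce every sum a + b modulo 11.
Enumerate all 9 pairs:
a = 3: 3+5=8, 3+9=1, 3+10=2
a = 4: 4+5=9, 4+9=2, 4+10=3
a = 9: 9+5=3, 9+9=7, 9+10=8
Distinct residues collected: {1, 2, 3, 7, 8, 9}
|A + B| = 6 (out of 11 total residues).

A + B = {1, 2, 3, 7, 8, 9}


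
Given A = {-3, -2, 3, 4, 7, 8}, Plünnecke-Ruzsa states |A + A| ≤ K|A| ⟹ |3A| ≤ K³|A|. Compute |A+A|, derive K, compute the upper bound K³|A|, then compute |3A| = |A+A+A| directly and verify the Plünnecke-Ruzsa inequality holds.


|A| = 6.
Step 1: Compute A + A by enumerating all 36 pairs.
A + A = {-6, -5, -4, 0, 1, 2, 4, 5, 6, 7, 8, 10, 11, 12, 14, 15, 16}, so |A + A| = 17.
Step 2: Doubling constant K = |A + A|/|A| = 17/6 = 17/6 ≈ 2.8333.
Step 3: Plünnecke-Ruzsa gives |3A| ≤ K³·|A| = (2.8333)³ · 6 ≈ 136.4722.
Step 4: Compute 3A = A + A + A directly by enumerating all triples (a,b,c) ∈ A³; |3A| = 32.
Step 5: Check 32 ≤ 136.4722? Yes ✓.

K = 17/6, Plünnecke-Ruzsa bound K³|A| ≈ 136.4722, |3A| = 32, inequality holds.


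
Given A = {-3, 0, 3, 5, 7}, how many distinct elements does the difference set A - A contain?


A - A = {a - a' : a, a' ∈ A}; |A| = 5.
Bounds: 2|A|-1 ≤ |A - A| ≤ |A|² - |A| + 1, i.e. 9 ≤ |A - A| ≤ 21.
Note: 0 ∈ A - A always (from a - a). The set is symmetric: if d ∈ A - A then -d ∈ A - A.
Enumerate nonzero differences d = a - a' with a > a' (then include -d):
Positive differences: {2, 3, 4, 5, 6, 7, 8, 10}
Full difference set: {0} ∪ (positive diffs) ∪ (negative diffs).
|A - A| = 1 + 2·8 = 17 (matches direct enumeration: 17).

|A - A| = 17


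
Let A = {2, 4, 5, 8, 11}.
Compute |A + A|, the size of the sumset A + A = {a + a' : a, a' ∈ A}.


A + A = {a + a' : a, a' ∈ A}; |A| = 5.
General bounds: 2|A| - 1 ≤ |A + A| ≤ |A|(|A|+1)/2, i.e. 9 ≤ |A + A| ≤ 15.
Lower bound 2|A|-1 is attained iff A is an arithmetic progression.
Enumerate sums a + a' for a ≤ a' (symmetric, so this suffices):
a = 2: 2+2=4, 2+4=6, 2+5=7, 2+8=10, 2+11=13
a = 4: 4+4=8, 4+5=9, 4+8=12, 4+11=15
a = 5: 5+5=10, 5+8=13, 5+11=16
a = 8: 8+8=16, 8+11=19
a = 11: 11+11=22
Distinct sums: {4, 6, 7, 8, 9, 10, 12, 13, 15, 16, 19, 22}
|A + A| = 12

|A + A| = 12


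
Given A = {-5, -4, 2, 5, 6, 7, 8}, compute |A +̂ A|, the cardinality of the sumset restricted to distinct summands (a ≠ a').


Restricted sumset: A +̂ A = {a + a' : a ∈ A, a' ∈ A, a ≠ a'}.
Equivalently, take A + A and drop any sum 2a that is achievable ONLY as a + a for a ∈ A (i.e. sums representable only with equal summands).
Enumerate pairs (a, a') with a < a' (symmetric, so each unordered pair gives one sum; this covers all a ≠ a'):
  -5 + -4 = -9
  -5 + 2 = -3
  -5 + 5 = 0
  -5 + 6 = 1
  -5 + 7 = 2
  -5 + 8 = 3
  -4 + 2 = -2
  -4 + 5 = 1
  -4 + 6 = 2
  -4 + 7 = 3
  -4 + 8 = 4
  2 + 5 = 7
  2 + 6 = 8
  2 + 7 = 9
  2 + 8 = 10
  5 + 6 = 11
  5 + 7 = 12
  5 + 8 = 13
  6 + 7 = 13
  6 + 8 = 14
  7 + 8 = 15
Collected distinct sums: {-9, -3, -2, 0, 1, 2, 3, 4, 7, 8, 9, 10, 11, 12, 13, 14, 15}
|A +̂ A| = 17
(Reference bound: |A +̂ A| ≥ 2|A| - 3 for |A| ≥ 2, with |A| = 7 giving ≥ 11.)

|A +̂ A| = 17


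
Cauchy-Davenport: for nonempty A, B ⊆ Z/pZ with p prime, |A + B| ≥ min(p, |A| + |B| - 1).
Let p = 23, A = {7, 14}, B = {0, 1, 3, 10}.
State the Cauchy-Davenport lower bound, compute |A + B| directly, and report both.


Cauchy-Davenport: |A + B| ≥ min(p, |A| + |B| - 1) for A, B nonempty in Z/pZ.
|A| = 2, |B| = 4, p = 23.
CD lower bound = min(23, 2 + 4 - 1) = min(23, 5) = 5.
Compute A + B mod 23 directly:
a = 7: 7+0=7, 7+1=8, 7+3=10, 7+10=17
a = 14: 14+0=14, 14+1=15, 14+3=17, 14+10=1
A + B = {1, 7, 8, 10, 14, 15, 17}, so |A + B| = 7.
Verify: 7 ≥ 5? Yes ✓.

CD lower bound = 5, actual |A + B| = 7.


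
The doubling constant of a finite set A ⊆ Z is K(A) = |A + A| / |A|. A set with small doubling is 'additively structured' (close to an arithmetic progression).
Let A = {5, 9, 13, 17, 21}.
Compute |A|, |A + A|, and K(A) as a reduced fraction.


|A| = 5.
Compute A + A by enumerating all 25 pairs.
A + A = {10, 14, 18, 22, 26, 30, 34, 38, 42}, so |A + A| = 9.
K = |A + A| / |A| = 9/5 (already in lowest terms) ≈ 1.8000.
Reference: AP of size 5 gives K = 9/5 ≈ 1.8000; a fully generic set of size 5 gives K ≈ 3.0000.

|A| = 5, |A + A| = 9, K = 9/5.


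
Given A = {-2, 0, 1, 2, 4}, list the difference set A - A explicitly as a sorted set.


A - A = {a - a' : a, a' ∈ A}.
Compute a - a' for each ordered pair (a, a'):
a = -2: -2--2=0, -2-0=-2, -2-1=-3, -2-2=-4, -2-4=-6
a = 0: 0--2=2, 0-0=0, 0-1=-1, 0-2=-2, 0-4=-4
a = 1: 1--2=3, 1-0=1, 1-1=0, 1-2=-1, 1-4=-3
a = 2: 2--2=4, 2-0=2, 2-1=1, 2-2=0, 2-4=-2
a = 4: 4--2=6, 4-0=4, 4-1=3, 4-2=2, 4-4=0
Collecting distinct values (and noting 0 appears from a-a):
A - A = {-6, -4, -3, -2, -1, 0, 1, 2, 3, 4, 6}
|A - A| = 11

A - A = {-6, -4, -3, -2, -1, 0, 1, 2, 3, 4, 6}


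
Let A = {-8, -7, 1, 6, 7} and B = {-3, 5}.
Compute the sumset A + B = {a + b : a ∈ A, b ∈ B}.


A + B = {a + b : a ∈ A, b ∈ B}.
Enumerate all |A|·|B| = 5·2 = 10 pairs (a, b) and collect distinct sums.
a = -8: -8+-3=-11, -8+5=-3
a = -7: -7+-3=-10, -7+5=-2
a = 1: 1+-3=-2, 1+5=6
a = 6: 6+-3=3, 6+5=11
a = 7: 7+-3=4, 7+5=12
Collecting distinct sums: A + B = {-11, -10, -3, -2, 3, 4, 6, 11, 12}
|A + B| = 9

A + B = {-11, -10, -3, -2, 3, 4, 6, 11, 12}


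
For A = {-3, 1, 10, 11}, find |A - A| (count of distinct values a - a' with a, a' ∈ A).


A - A = {a - a' : a, a' ∈ A}; |A| = 4.
Bounds: 2|A|-1 ≤ |A - A| ≤ |A|² - |A| + 1, i.e. 7 ≤ |A - A| ≤ 13.
Note: 0 ∈ A - A always (from a - a). The set is symmetric: if d ∈ A - A then -d ∈ A - A.
Enumerate nonzero differences d = a - a' with a > a' (then include -d):
Positive differences: {1, 4, 9, 10, 13, 14}
Full difference set: {0} ∪ (positive diffs) ∪ (negative diffs).
|A - A| = 1 + 2·6 = 13 (matches direct enumeration: 13).

|A - A| = 13


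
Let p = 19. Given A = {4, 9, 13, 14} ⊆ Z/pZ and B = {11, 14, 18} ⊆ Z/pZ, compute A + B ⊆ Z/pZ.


Work in Z/19Z: reduce every sum a + b modulo 19.
Enumerate all 12 pairs:
a = 4: 4+11=15, 4+14=18, 4+18=3
a = 9: 9+11=1, 9+14=4, 9+18=8
a = 13: 13+11=5, 13+14=8, 13+18=12
a = 14: 14+11=6, 14+14=9, 14+18=13
Distinct residues collected: {1, 3, 4, 5, 6, 8, 9, 12, 13, 15, 18}
|A + B| = 11 (out of 19 total residues).

A + B = {1, 3, 4, 5, 6, 8, 9, 12, 13, 15, 18}


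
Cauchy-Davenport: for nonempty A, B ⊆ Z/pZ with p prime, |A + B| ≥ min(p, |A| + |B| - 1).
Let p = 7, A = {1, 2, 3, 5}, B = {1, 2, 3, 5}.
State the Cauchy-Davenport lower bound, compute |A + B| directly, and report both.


Cauchy-Davenport: |A + B| ≥ min(p, |A| + |B| - 1) for A, B nonempty in Z/pZ.
|A| = 4, |B| = 4, p = 7.
CD lower bound = min(7, 4 + 4 - 1) = min(7, 7) = 7.
Compute A + B mod 7 directly:
a = 1: 1+1=2, 1+2=3, 1+3=4, 1+5=6
a = 2: 2+1=3, 2+2=4, 2+3=5, 2+5=0
a = 3: 3+1=4, 3+2=5, 3+3=6, 3+5=1
a = 5: 5+1=6, 5+2=0, 5+3=1, 5+5=3
A + B = {0, 1, 2, 3, 4, 5, 6}, so |A + B| = 7.
Verify: 7 ≥ 7? Yes ✓.

CD lower bound = 7, actual |A + B| = 7.


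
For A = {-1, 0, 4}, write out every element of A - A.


A - A = {a - a' : a, a' ∈ A}.
Compute a - a' for each ordered pair (a, a'):
a = -1: -1--1=0, -1-0=-1, -1-4=-5
a = 0: 0--1=1, 0-0=0, 0-4=-4
a = 4: 4--1=5, 4-0=4, 4-4=0
Collecting distinct values (and noting 0 appears from a-a):
A - A = {-5, -4, -1, 0, 1, 4, 5}
|A - A| = 7

A - A = {-5, -4, -1, 0, 1, 4, 5}


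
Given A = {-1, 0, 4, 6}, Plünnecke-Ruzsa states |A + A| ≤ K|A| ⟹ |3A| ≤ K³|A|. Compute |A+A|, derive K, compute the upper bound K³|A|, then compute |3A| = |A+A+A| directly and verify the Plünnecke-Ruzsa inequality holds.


|A| = 4.
Step 1: Compute A + A by enumerating all 16 pairs.
A + A = {-2, -1, 0, 3, 4, 5, 6, 8, 10, 12}, so |A + A| = 10.
Step 2: Doubling constant K = |A + A|/|A| = 10/4 = 10/4 ≈ 2.5000.
Step 3: Plünnecke-Ruzsa gives |3A| ≤ K³·|A| = (2.5000)³ · 4 ≈ 62.5000.
Step 4: Compute 3A = A + A + A directly by enumerating all triples (a,b,c) ∈ A³; |3A| = 18.
Step 5: Check 18 ≤ 62.5000? Yes ✓.

K = 10/4, Plünnecke-Ruzsa bound K³|A| ≈ 62.5000, |3A| = 18, inequality holds.


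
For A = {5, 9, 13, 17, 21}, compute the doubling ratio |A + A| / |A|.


|A| = 5.
Compute A + A by enumerating all 25 pairs.
A + A = {10, 14, 18, 22, 26, 30, 34, 38, 42}, so |A + A| = 9.
K = |A + A| / |A| = 9/5 (already in lowest terms) ≈ 1.8000.
Reference: AP of size 5 gives K = 9/5 ≈ 1.8000; a fully generic set of size 5 gives K ≈ 3.0000.

|A| = 5, |A + A| = 9, K = 9/5.


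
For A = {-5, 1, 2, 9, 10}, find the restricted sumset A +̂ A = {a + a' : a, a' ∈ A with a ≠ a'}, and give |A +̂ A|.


Restricted sumset: A +̂ A = {a + a' : a ∈ A, a' ∈ A, a ≠ a'}.
Equivalently, take A + A and drop any sum 2a that is achievable ONLY as a + a for a ∈ A (i.e. sums representable only with equal summands).
Enumerate pairs (a, a') with a < a' (symmetric, so each unordered pair gives one sum; this covers all a ≠ a'):
  -5 + 1 = -4
  -5 + 2 = -3
  -5 + 9 = 4
  -5 + 10 = 5
  1 + 2 = 3
  1 + 9 = 10
  1 + 10 = 11
  2 + 9 = 11
  2 + 10 = 12
  9 + 10 = 19
Collected distinct sums: {-4, -3, 3, 4, 5, 10, 11, 12, 19}
|A +̂ A| = 9
(Reference bound: |A +̂ A| ≥ 2|A| - 3 for |A| ≥ 2, with |A| = 5 giving ≥ 7.)

|A +̂ A| = 9


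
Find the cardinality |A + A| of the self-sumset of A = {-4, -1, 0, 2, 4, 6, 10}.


A + A = {a + a' : a, a' ∈ A}; |A| = 7.
General bounds: 2|A| - 1 ≤ |A + A| ≤ |A|(|A|+1)/2, i.e. 13 ≤ |A + A| ≤ 28.
Lower bound 2|A|-1 is attained iff A is an arithmetic progression.
Enumerate sums a + a' for a ≤ a' (symmetric, so this suffices):
a = -4: -4+-4=-8, -4+-1=-5, -4+0=-4, -4+2=-2, -4+4=0, -4+6=2, -4+10=6
a = -1: -1+-1=-2, -1+0=-1, -1+2=1, -1+4=3, -1+6=5, -1+10=9
a = 0: 0+0=0, 0+2=2, 0+4=4, 0+6=6, 0+10=10
a = 2: 2+2=4, 2+4=6, 2+6=8, 2+10=12
a = 4: 4+4=8, 4+6=10, 4+10=14
a = 6: 6+6=12, 6+10=16
a = 10: 10+10=20
Distinct sums: {-8, -5, -4, -2, -1, 0, 1, 2, 3, 4, 5, 6, 8, 9, 10, 12, 14, 16, 20}
|A + A| = 19

|A + A| = 19


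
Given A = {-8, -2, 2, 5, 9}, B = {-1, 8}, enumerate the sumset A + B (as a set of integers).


A + B = {a + b : a ∈ A, b ∈ B}.
Enumerate all |A|·|B| = 5·2 = 10 pairs (a, b) and collect distinct sums.
a = -8: -8+-1=-9, -8+8=0
a = -2: -2+-1=-3, -2+8=6
a = 2: 2+-1=1, 2+8=10
a = 5: 5+-1=4, 5+8=13
a = 9: 9+-1=8, 9+8=17
Collecting distinct sums: A + B = {-9, -3, 0, 1, 4, 6, 8, 10, 13, 17}
|A + B| = 10

A + B = {-9, -3, 0, 1, 4, 6, 8, 10, 13, 17}


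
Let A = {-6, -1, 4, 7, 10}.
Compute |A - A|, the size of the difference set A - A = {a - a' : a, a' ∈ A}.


A - A = {a - a' : a, a' ∈ A}; |A| = 5.
Bounds: 2|A|-1 ≤ |A - A| ≤ |A|² - |A| + 1, i.e. 9 ≤ |A - A| ≤ 21.
Note: 0 ∈ A - A always (from a - a). The set is symmetric: if d ∈ A - A then -d ∈ A - A.
Enumerate nonzero differences d = a - a' with a > a' (then include -d):
Positive differences: {3, 5, 6, 8, 10, 11, 13, 16}
Full difference set: {0} ∪ (positive diffs) ∪ (negative diffs).
|A - A| = 1 + 2·8 = 17 (matches direct enumeration: 17).

|A - A| = 17


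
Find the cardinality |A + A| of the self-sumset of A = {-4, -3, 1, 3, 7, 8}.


A + A = {a + a' : a, a' ∈ A}; |A| = 6.
General bounds: 2|A| - 1 ≤ |A + A| ≤ |A|(|A|+1)/2, i.e. 11 ≤ |A + A| ≤ 21.
Lower bound 2|A|-1 is attained iff A is an arithmetic progression.
Enumerate sums a + a' for a ≤ a' (symmetric, so this suffices):
a = -4: -4+-4=-8, -4+-3=-7, -4+1=-3, -4+3=-1, -4+7=3, -4+8=4
a = -3: -3+-3=-6, -3+1=-2, -3+3=0, -3+7=4, -3+8=5
a = 1: 1+1=2, 1+3=4, 1+7=8, 1+8=9
a = 3: 3+3=6, 3+7=10, 3+8=11
a = 7: 7+7=14, 7+8=15
a = 8: 8+8=16
Distinct sums: {-8, -7, -6, -3, -2, -1, 0, 2, 3, 4, 5, 6, 8, 9, 10, 11, 14, 15, 16}
|A + A| = 19

|A + A| = 19


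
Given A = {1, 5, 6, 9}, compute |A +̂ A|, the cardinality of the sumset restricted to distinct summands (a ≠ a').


Restricted sumset: A +̂ A = {a + a' : a ∈ A, a' ∈ A, a ≠ a'}.
Equivalently, take A + A and drop any sum 2a that is achievable ONLY as a + a for a ∈ A (i.e. sums representable only with equal summands).
Enumerate pairs (a, a') with a < a' (symmetric, so each unordered pair gives one sum; this covers all a ≠ a'):
  1 + 5 = 6
  1 + 6 = 7
  1 + 9 = 10
  5 + 6 = 11
  5 + 9 = 14
  6 + 9 = 15
Collected distinct sums: {6, 7, 10, 11, 14, 15}
|A +̂ A| = 6
(Reference bound: |A +̂ A| ≥ 2|A| - 3 for |A| ≥ 2, with |A| = 4 giving ≥ 5.)

|A +̂ A| = 6


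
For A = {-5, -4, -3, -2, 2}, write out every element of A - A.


A - A = {a - a' : a, a' ∈ A}.
Compute a - a' for each ordered pair (a, a'):
a = -5: -5--5=0, -5--4=-1, -5--3=-2, -5--2=-3, -5-2=-7
a = -4: -4--5=1, -4--4=0, -4--3=-1, -4--2=-2, -4-2=-6
a = -3: -3--5=2, -3--4=1, -3--3=0, -3--2=-1, -3-2=-5
a = -2: -2--5=3, -2--4=2, -2--3=1, -2--2=0, -2-2=-4
a = 2: 2--5=7, 2--4=6, 2--3=5, 2--2=4, 2-2=0
Collecting distinct values (and noting 0 appears from a-a):
A - A = {-7, -6, -5, -4, -3, -2, -1, 0, 1, 2, 3, 4, 5, 6, 7}
|A - A| = 15

A - A = {-7, -6, -5, -4, -3, -2, -1, 0, 1, 2, 3, 4, 5, 6, 7}


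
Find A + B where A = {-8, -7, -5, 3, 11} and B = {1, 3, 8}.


A + B = {a + b : a ∈ A, b ∈ B}.
Enumerate all |A|·|B| = 5·3 = 15 pairs (a, b) and collect distinct sums.
a = -8: -8+1=-7, -8+3=-5, -8+8=0
a = -7: -7+1=-6, -7+3=-4, -7+8=1
a = -5: -5+1=-4, -5+3=-2, -5+8=3
a = 3: 3+1=4, 3+3=6, 3+8=11
a = 11: 11+1=12, 11+3=14, 11+8=19
Collecting distinct sums: A + B = {-7, -6, -5, -4, -2, 0, 1, 3, 4, 6, 11, 12, 14, 19}
|A + B| = 14

A + B = {-7, -6, -5, -4, -2, 0, 1, 3, 4, 6, 11, 12, 14, 19}


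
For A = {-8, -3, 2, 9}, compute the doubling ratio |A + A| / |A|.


|A| = 4.
Compute A + A by enumerating all 16 pairs.
A + A = {-16, -11, -6, -1, 1, 4, 6, 11, 18}, so |A + A| = 9.
K = |A + A| / |A| = 9/4 (already in lowest terms) ≈ 2.2500.
Reference: AP of size 4 gives K = 7/4 ≈ 1.7500; a fully generic set of size 4 gives K ≈ 2.5000.

|A| = 4, |A + A| = 9, K = 9/4.


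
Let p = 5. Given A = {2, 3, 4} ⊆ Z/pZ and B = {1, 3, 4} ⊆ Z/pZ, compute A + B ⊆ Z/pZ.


Work in Z/5Z: reduce every sum a + b modulo 5.
Enumerate all 9 pairs:
a = 2: 2+1=3, 2+3=0, 2+4=1
a = 3: 3+1=4, 3+3=1, 3+4=2
a = 4: 4+1=0, 4+3=2, 4+4=3
Distinct residues collected: {0, 1, 2, 3, 4}
|A + B| = 5 (out of 5 total residues).

A + B = {0, 1, 2, 3, 4}


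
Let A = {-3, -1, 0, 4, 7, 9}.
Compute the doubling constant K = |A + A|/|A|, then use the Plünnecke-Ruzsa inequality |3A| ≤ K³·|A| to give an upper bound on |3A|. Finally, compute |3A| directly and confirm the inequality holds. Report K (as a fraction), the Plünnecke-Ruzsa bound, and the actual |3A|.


|A| = 6.
Step 1: Compute A + A by enumerating all 36 pairs.
A + A = {-6, -4, -3, -2, -1, 0, 1, 3, 4, 6, 7, 8, 9, 11, 13, 14, 16, 18}, so |A + A| = 18.
Step 2: Doubling constant K = |A + A|/|A| = 18/6 = 18/6 ≈ 3.0000.
Step 3: Plünnecke-Ruzsa gives |3A| ≤ K³·|A| = (3.0000)³ · 6 ≈ 162.0000.
Step 4: Compute 3A = A + A + A directly by enumerating all triples (a,b,c) ∈ A³; |3A| = 33.
Step 5: Check 33 ≤ 162.0000? Yes ✓.

K = 18/6, Plünnecke-Ruzsa bound K³|A| ≈ 162.0000, |3A| = 33, inequality holds.


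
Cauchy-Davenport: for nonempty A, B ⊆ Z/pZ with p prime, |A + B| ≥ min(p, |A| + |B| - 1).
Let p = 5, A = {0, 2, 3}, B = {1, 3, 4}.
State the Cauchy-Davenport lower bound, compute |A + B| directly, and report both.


Cauchy-Davenport: |A + B| ≥ min(p, |A| + |B| - 1) for A, B nonempty in Z/pZ.
|A| = 3, |B| = 3, p = 5.
CD lower bound = min(5, 3 + 3 - 1) = min(5, 5) = 5.
Compute A + B mod 5 directly:
a = 0: 0+1=1, 0+3=3, 0+4=4
a = 2: 2+1=3, 2+3=0, 2+4=1
a = 3: 3+1=4, 3+3=1, 3+4=2
A + B = {0, 1, 2, 3, 4}, so |A + B| = 5.
Verify: 5 ≥ 5? Yes ✓.

CD lower bound = 5, actual |A + B| = 5.


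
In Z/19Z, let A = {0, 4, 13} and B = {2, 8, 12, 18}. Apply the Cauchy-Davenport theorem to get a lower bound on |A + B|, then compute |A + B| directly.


Cauchy-Davenport: |A + B| ≥ min(p, |A| + |B| - 1) for A, B nonempty in Z/pZ.
|A| = 3, |B| = 4, p = 19.
CD lower bound = min(19, 3 + 4 - 1) = min(19, 6) = 6.
Compute A + B mod 19 directly:
a = 0: 0+2=2, 0+8=8, 0+12=12, 0+18=18
a = 4: 4+2=6, 4+8=12, 4+12=16, 4+18=3
a = 13: 13+2=15, 13+8=2, 13+12=6, 13+18=12
A + B = {2, 3, 6, 8, 12, 15, 16, 18}, so |A + B| = 8.
Verify: 8 ≥ 6? Yes ✓.

CD lower bound = 6, actual |A + B| = 8.


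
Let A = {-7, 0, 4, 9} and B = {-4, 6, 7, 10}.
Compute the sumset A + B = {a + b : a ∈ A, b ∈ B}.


A + B = {a + b : a ∈ A, b ∈ B}.
Enumerate all |A|·|B| = 4·4 = 16 pairs (a, b) and collect distinct sums.
a = -7: -7+-4=-11, -7+6=-1, -7+7=0, -7+10=3
a = 0: 0+-4=-4, 0+6=6, 0+7=7, 0+10=10
a = 4: 4+-4=0, 4+6=10, 4+7=11, 4+10=14
a = 9: 9+-4=5, 9+6=15, 9+7=16, 9+10=19
Collecting distinct sums: A + B = {-11, -4, -1, 0, 3, 5, 6, 7, 10, 11, 14, 15, 16, 19}
|A + B| = 14

A + B = {-11, -4, -1, 0, 3, 5, 6, 7, 10, 11, 14, 15, 16, 19}


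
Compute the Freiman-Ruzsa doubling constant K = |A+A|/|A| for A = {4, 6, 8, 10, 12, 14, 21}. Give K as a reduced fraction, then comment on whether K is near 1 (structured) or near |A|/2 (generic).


|A| = 7.
Compute A + A by enumerating all 49 pairs.
A + A = {8, 10, 12, 14, 16, 18, 20, 22, 24, 25, 26, 27, 28, 29, 31, 33, 35, 42}, so |A + A| = 18.
K = |A + A| / |A| = 18/7 (already in lowest terms) ≈ 2.5714.
Reference: AP of size 7 gives K = 13/7 ≈ 1.8571; a fully generic set of size 7 gives K ≈ 4.0000.

|A| = 7, |A + A| = 18, K = 18/7.


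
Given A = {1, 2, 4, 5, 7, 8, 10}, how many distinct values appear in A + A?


A + A = {a + a' : a, a' ∈ A}; |A| = 7.
General bounds: 2|A| - 1 ≤ |A + A| ≤ |A|(|A|+1)/2, i.e. 13 ≤ |A + A| ≤ 28.
Lower bound 2|A|-1 is attained iff A is an arithmetic progression.
Enumerate sums a + a' for a ≤ a' (symmetric, so this suffices):
a = 1: 1+1=2, 1+2=3, 1+4=5, 1+5=6, 1+7=8, 1+8=9, 1+10=11
a = 2: 2+2=4, 2+4=6, 2+5=7, 2+7=9, 2+8=10, 2+10=12
a = 4: 4+4=8, 4+5=9, 4+7=11, 4+8=12, 4+10=14
a = 5: 5+5=10, 5+7=12, 5+8=13, 5+10=15
a = 7: 7+7=14, 7+8=15, 7+10=17
a = 8: 8+8=16, 8+10=18
a = 10: 10+10=20
Distinct sums: {2, 3, 4, 5, 6, 7, 8, 9, 10, 11, 12, 13, 14, 15, 16, 17, 18, 20}
|A + A| = 18

|A + A| = 18


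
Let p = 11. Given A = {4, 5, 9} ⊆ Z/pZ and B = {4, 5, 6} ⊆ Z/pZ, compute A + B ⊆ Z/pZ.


Work in Z/11Z: reduce every sum a + b modulo 11.
Enumerate all 9 pairs:
a = 4: 4+4=8, 4+5=9, 4+6=10
a = 5: 5+4=9, 5+5=10, 5+6=0
a = 9: 9+4=2, 9+5=3, 9+6=4
Distinct residues collected: {0, 2, 3, 4, 8, 9, 10}
|A + B| = 7 (out of 11 total residues).

A + B = {0, 2, 3, 4, 8, 9, 10}


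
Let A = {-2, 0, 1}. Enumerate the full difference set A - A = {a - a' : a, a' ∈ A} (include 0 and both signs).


A - A = {a - a' : a, a' ∈ A}.
Compute a - a' for each ordered pair (a, a'):
a = -2: -2--2=0, -2-0=-2, -2-1=-3
a = 0: 0--2=2, 0-0=0, 0-1=-1
a = 1: 1--2=3, 1-0=1, 1-1=0
Collecting distinct values (and noting 0 appears from a-a):
A - A = {-3, -2, -1, 0, 1, 2, 3}
|A - A| = 7

A - A = {-3, -2, -1, 0, 1, 2, 3}


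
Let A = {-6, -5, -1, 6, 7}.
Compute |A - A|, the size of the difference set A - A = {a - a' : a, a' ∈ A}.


A - A = {a - a' : a, a' ∈ A}; |A| = 5.
Bounds: 2|A|-1 ≤ |A - A| ≤ |A|² - |A| + 1, i.e. 9 ≤ |A - A| ≤ 21.
Note: 0 ∈ A - A always (from a - a). The set is symmetric: if d ∈ A - A then -d ∈ A - A.
Enumerate nonzero differences d = a - a' with a > a' (then include -d):
Positive differences: {1, 4, 5, 7, 8, 11, 12, 13}
Full difference set: {0} ∪ (positive diffs) ∪ (negative diffs).
|A - A| = 1 + 2·8 = 17 (matches direct enumeration: 17).

|A - A| = 17


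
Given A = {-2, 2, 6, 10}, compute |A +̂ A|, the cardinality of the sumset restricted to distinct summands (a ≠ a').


Restricted sumset: A +̂ A = {a + a' : a ∈ A, a' ∈ A, a ≠ a'}.
Equivalently, take A + A and drop any sum 2a that is achievable ONLY as a + a for a ∈ A (i.e. sums representable only with equal summands).
Enumerate pairs (a, a') with a < a' (symmetric, so each unordered pair gives one sum; this covers all a ≠ a'):
  -2 + 2 = 0
  -2 + 6 = 4
  -2 + 10 = 8
  2 + 6 = 8
  2 + 10 = 12
  6 + 10 = 16
Collected distinct sums: {0, 4, 8, 12, 16}
|A +̂ A| = 5
(Reference bound: |A +̂ A| ≥ 2|A| - 3 for |A| ≥ 2, with |A| = 4 giving ≥ 5.)

|A +̂ A| = 5


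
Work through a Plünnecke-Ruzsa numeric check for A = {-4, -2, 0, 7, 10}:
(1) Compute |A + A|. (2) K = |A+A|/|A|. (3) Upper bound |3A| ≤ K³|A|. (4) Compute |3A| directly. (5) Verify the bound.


|A| = 5.
Step 1: Compute A + A by enumerating all 25 pairs.
A + A = {-8, -6, -4, -2, 0, 3, 5, 6, 7, 8, 10, 14, 17, 20}, so |A + A| = 14.
Step 2: Doubling constant K = |A + A|/|A| = 14/5 = 14/5 ≈ 2.8000.
Step 3: Plünnecke-Ruzsa gives |3A| ≤ K³·|A| = (2.8000)³ · 5 ≈ 109.7600.
Step 4: Compute 3A = A + A + A directly by enumerating all triples (a,b,c) ∈ A³; |3A| = 29.
Step 5: Check 29 ≤ 109.7600? Yes ✓.

K = 14/5, Plünnecke-Ruzsa bound K³|A| ≈ 109.7600, |3A| = 29, inequality holds.


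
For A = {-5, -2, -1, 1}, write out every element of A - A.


A - A = {a - a' : a, a' ∈ A}.
Compute a - a' for each ordered pair (a, a'):
a = -5: -5--5=0, -5--2=-3, -5--1=-4, -5-1=-6
a = -2: -2--5=3, -2--2=0, -2--1=-1, -2-1=-3
a = -1: -1--5=4, -1--2=1, -1--1=0, -1-1=-2
a = 1: 1--5=6, 1--2=3, 1--1=2, 1-1=0
Collecting distinct values (and noting 0 appears from a-a):
A - A = {-6, -4, -3, -2, -1, 0, 1, 2, 3, 4, 6}
|A - A| = 11

A - A = {-6, -4, -3, -2, -1, 0, 1, 2, 3, 4, 6}


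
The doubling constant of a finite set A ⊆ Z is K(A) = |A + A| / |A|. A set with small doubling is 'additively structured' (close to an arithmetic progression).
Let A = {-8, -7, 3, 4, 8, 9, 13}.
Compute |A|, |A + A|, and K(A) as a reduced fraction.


|A| = 7.
Compute A + A by enumerating all 49 pairs.
A + A = {-16, -15, -14, -5, -4, -3, 0, 1, 2, 5, 6, 7, 8, 11, 12, 13, 16, 17, 18, 21, 22, 26}, so |A + A| = 22.
K = |A + A| / |A| = 22/7 (already in lowest terms) ≈ 3.1429.
Reference: AP of size 7 gives K = 13/7 ≈ 1.8571; a fully generic set of size 7 gives K ≈ 4.0000.

|A| = 7, |A + A| = 22, K = 22/7.


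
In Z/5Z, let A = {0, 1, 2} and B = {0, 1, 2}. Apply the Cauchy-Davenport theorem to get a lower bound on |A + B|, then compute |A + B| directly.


Cauchy-Davenport: |A + B| ≥ min(p, |A| + |B| - 1) for A, B nonempty in Z/pZ.
|A| = 3, |B| = 3, p = 5.
CD lower bound = min(5, 3 + 3 - 1) = min(5, 5) = 5.
Compute A + B mod 5 directly:
a = 0: 0+0=0, 0+1=1, 0+2=2
a = 1: 1+0=1, 1+1=2, 1+2=3
a = 2: 2+0=2, 2+1=3, 2+2=4
A + B = {0, 1, 2, 3, 4}, so |A + B| = 5.
Verify: 5 ≥ 5? Yes ✓.

CD lower bound = 5, actual |A + B| = 5.


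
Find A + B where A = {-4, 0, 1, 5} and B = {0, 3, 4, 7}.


A + B = {a + b : a ∈ A, b ∈ B}.
Enumerate all |A|·|B| = 4·4 = 16 pairs (a, b) and collect distinct sums.
a = -4: -4+0=-4, -4+3=-1, -4+4=0, -4+7=3
a = 0: 0+0=0, 0+3=3, 0+4=4, 0+7=7
a = 1: 1+0=1, 1+3=4, 1+4=5, 1+7=8
a = 5: 5+0=5, 5+3=8, 5+4=9, 5+7=12
Collecting distinct sums: A + B = {-4, -1, 0, 1, 3, 4, 5, 7, 8, 9, 12}
|A + B| = 11

A + B = {-4, -1, 0, 1, 3, 4, 5, 7, 8, 9, 12}


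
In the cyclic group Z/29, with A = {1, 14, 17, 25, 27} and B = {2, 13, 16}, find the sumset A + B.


Work in Z/29Z: reduce every sum a + b modulo 29.
Enumerate all 15 pairs:
a = 1: 1+2=3, 1+13=14, 1+16=17
a = 14: 14+2=16, 14+13=27, 14+16=1
a = 17: 17+2=19, 17+13=1, 17+16=4
a = 25: 25+2=27, 25+13=9, 25+16=12
a = 27: 27+2=0, 27+13=11, 27+16=14
Distinct residues collected: {0, 1, 3, 4, 9, 11, 12, 14, 16, 17, 19, 27}
|A + B| = 12 (out of 29 total residues).

A + B = {0, 1, 3, 4, 9, 11, 12, 14, 16, 17, 19, 27}


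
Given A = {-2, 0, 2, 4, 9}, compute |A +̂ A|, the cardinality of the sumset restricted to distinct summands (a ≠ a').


Restricted sumset: A +̂ A = {a + a' : a ∈ A, a' ∈ A, a ≠ a'}.
Equivalently, take A + A and drop any sum 2a that is achievable ONLY as a + a for a ∈ A (i.e. sums representable only with equal summands).
Enumerate pairs (a, a') with a < a' (symmetric, so each unordered pair gives one sum; this covers all a ≠ a'):
  -2 + 0 = -2
  -2 + 2 = 0
  -2 + 4 = 2
  -2 + 9 = 7
  0 + 2 = 2
  0 + 4 = 4
  0 + 9 = 9
  2 + 4 = 6
  2 + 9 = 11
  4 + 9 = 13
Collected distinct sums: {-2, 0, 2, 4, 6, 7, 9, 11, 13}
|A +̂ A| = 9
(Reference bound: |A +̂ A| ≥ 2|A| - 3 for |A| ≥ 2, with |A| = 5 giving ≥ 7.)

|A +̂ A| = 9


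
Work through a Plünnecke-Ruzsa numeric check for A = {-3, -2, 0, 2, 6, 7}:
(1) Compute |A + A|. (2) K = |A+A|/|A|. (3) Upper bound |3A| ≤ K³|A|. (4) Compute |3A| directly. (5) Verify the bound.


|A| = 6.
Step 1: Compute A + A by enumerating all 36 pairs.
A + A = {-6, -5, -4, -3, -2, -1, 0, 2, 3, 4, 5, 6, 7, 8, 9, 12, 13, 14}, so |A + A| = 18.
Step 2: Doubling constant K = |A + A|/|A| = 18/6 = 18/6 ≈ 3.0000.
Step 3: Plünnecke-Ruzsa gives |3A| ≤ K³·|A| = (3.0000)³ · 6 ≈ 162.0000.
Step 4: Compute 3A = A + A + A directly by enumerating all triples (a,b,c) ∈ A³; |3A| = 30.
Step 5: Check 30 ≤ 162.0000? Yes ✓.

K = 18/6, Plünnecke-Ruzsa bound K³|A| ≈ 162.0000, |3A| = 30, inequality holds.


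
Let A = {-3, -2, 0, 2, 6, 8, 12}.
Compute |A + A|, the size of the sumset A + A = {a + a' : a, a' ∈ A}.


A + A = {a + a' : a, a' ∈ A}; |A| = 7.
General bounds: 2|A| - 1 ≤ |A + A| ≤ |A|(|A|+1)/2, i.e. 13 ≤ |A + A| ≤ 28.
Lower bound 2|A|-1 is attained iff A is an arithmetic progression.
Enumerate sums a + a' for a ≤ a' (symmetric, so this suffices):
a = -3: -3+-3=-6, -3+-2=-5, -3+0=-3, -3+2=-1, -3+6=3, -3+8=5, -3+12=9
a = -2: -2+-2=-4, -2+0=-2, -2+2=0, -2+6=4, -2+8=6, -2+12=10
a = 0: 0+0=0, 0+2=2, 0+6=6, 0+8=8, 0+12=12
a = 2: 2+2=4, 2+6=8, 2+8=10, 2+12=14
a = 6: 6+6=12, 6+8=14, 6+12=18
a = 8: 8+8=16, 8+12=20
a = 12: 12+12=24
Distinct sums: {-6, -5, -4, -3, -2, -1, 0, 2, 3, 4, 5, 6, 8, 9, 10, 12, 14, 16, 18, 20, 24}
|A + A| = 21

|A + A| = 21


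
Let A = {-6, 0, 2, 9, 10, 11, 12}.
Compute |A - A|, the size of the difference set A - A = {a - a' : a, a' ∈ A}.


A - A = {a - a' : a, a' ∈ A}; |A| = 7.
Bounds: 2|A|-1 ≤ |A - A| ≤ |A|² - |A| + 1, i.e. 13 ≤ |A - A| ≤ 43.
Note: 0 ∈ A - A always (from a - a). The set is symmetric: if d ∈ A - A then -d ∈ A - A.
Enumerate nonzero differences d = a - a' with a > a' (then include -d):
Positive differences: {1, 2, 3, 6, 7, 8, 9, 10, 11, 12, 15, 16, 17, 18}
Full difference set: {0} ∪ (positive diffs) ∪ (negative diffs).
|A - A| = 1 + 2·14 = 29 (matches direct enumeration: 29).

|A - A| = 29


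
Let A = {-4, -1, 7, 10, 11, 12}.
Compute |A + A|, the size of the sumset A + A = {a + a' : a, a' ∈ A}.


A + A = {a + a' : a, a' ∈ A}; |A| = 6.
General bounds: 2|A| - 1 ≤ |A + A| ≤ |A|(|A|+1)/2, i.e. 11 ≤ |A + A| ≤ 21.
Lower bound 2|A|-1 is attained iff A is an arithmetic progression.
Enumerate sums a + a' for a ≤ a' (symmetric, so this suffices):
a = -4: -4+-4=-8, -4+-1=-5, -4+7=3, -4+10=6, -4+11=7, -4+12=8
a = -1: -1+-1=-2, -1+7=6, -1+10=9, -1+11=10, -1+12=11
a = 7: 7+7=14, 7+10=17, 7+11=18, 7+12=19
a = 10: 10+10=20, 10+11=21, 10+12=22
a = 11: 11+11=22, 11+12=23
a = 12: 12+12=24
Distinct sums: {-8, -5, -2, 3, 6, 7, 8, 9, 10, 11, 14, 17, 18, 19, 20, 21, 22, 23, 24}
|A + A| = 19

|A + A| = 19


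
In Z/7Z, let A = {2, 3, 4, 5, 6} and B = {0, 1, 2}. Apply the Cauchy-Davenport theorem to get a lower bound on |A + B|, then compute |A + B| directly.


Cauchy-Davenport: |A + B| ≥ min(p, |A| + |B| - 1) for A, B nonempty in Z/pZ.
|A| = 5, |B| = 3, p = 7.
CD lower bound = min(7, 5 + 3 - 1) = min(7, 7) = 7.
Compute A + B mod 7 directly:
a = 2: 2+0=2, 2+1=3, 2+2=4
a = 3: 3+0=3, 3+1=4, 3+2=5
a = 4: 4+0=4, 4+1=5, 4+2=6
a = 5: 5+0=5, 5+1=6, 5+2=0
a = 6: 6+0=6, 6+1=0, 6+2=1
A + B = {0, 1, 2, 3, 4, 5, 6}, so |A + B| = 7.
Verify: 7 ≥ 7? Yes ✓.

CD lower bound = 7, actual |A + B| = 7.


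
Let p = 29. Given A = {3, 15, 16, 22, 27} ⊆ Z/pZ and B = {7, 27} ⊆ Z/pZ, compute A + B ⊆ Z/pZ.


Work in Z/29Z: reduce every sum a + b modulo 29.
Enumerate all 10 pairs:
a = 3: 3+7=10, 3+27=1
a = 15: 15+7=22, 15+27=13
a = 16: 16+7=23, 16+27=14
a = 22: 22+7=0, 22+27=20
a = 27: 27+7=5, 27+27=25
Distinct residues collected: {0, 1, 5, 10, 13, 14, 20, 22, 23, 25}
|A + B| = 10 (out of 29 total residues).

A + B = {0, 1, 5, 10, 13, 14, 20, 22, 23, 25}


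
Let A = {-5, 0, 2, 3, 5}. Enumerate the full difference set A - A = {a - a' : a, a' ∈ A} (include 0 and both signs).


A - A = {a - a' : a, a' ∈ A}.
Compute a - a' for each ordered pair (a, a'):
a = -5: -5--5=0, -5-0=-5, -5-2=-7, -5-3=-8, -5-5=-10
a = 0: 0--5=5, 0-0=0, 0-2=-2, 0-3=-3, 0-5=-5
a = 2: 2--5=7, 2-0=2, 2-2=0, 2-3=-1, 2-5=-3
a = 3: 3--5=8, 3-0=3, 3-2=1, 3-3=0, 3-5=-2
a = 5: 5--5=10, 5-0=5, 5-2=3, 5-3=2, 5-5=0
Collecting distinct values (and noting 0 appears from a-a):
A - A = {-10, -8, -7, -5, -3, -2, -1, 0, 1, 2, 3, 5, 7, 8, 10}
|A - A| = 15

A - A = {-10, -8, -7, -5, -3, -2, -1, 0, 1, 2, 3, 5, 7, 8, 10}


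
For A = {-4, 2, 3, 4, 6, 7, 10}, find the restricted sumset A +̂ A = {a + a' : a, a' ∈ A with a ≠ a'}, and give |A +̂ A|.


Restricted sumset: A +̂ A = {a + a' : a ∈ A, a' ∈ A, a ≠ a'}.
Equivalently, take A + A and drop any sum 2a that is achievable ONLY as a + a for a ∈ A (i.e. sums representable only with equal summands).
Enumerate pairs (a, a') with a < a' (symmetric, so each unordered pair gives one sum; this covers all a ≠ a'):
  -4 + 2 = -2
  -4 + 3 = -1
  -4 + 4 = 0
  -4 + 6 = 2
  -4 + 7 = 3
  -4 + 10 = 6
  2 + 3 = 5
  2 + 4 = 6
  2 + 6 = 8
  2 + 7 = 9
  2 + 10 = 12
  3 + 4 = 7
  3 + 6 = 9
  3 + 7 = 10
  3 + 10 = 13
  4 + 6 = 10
  4 + 7 = 11
  4 + 10 = 14
  6 + 7 = 13
  6 + 10 = 16
  7 + 10 = 17
Collected distinct sums: {-2, -1, 0, 2, 3, 5, 6, 7, 8, 9, 10, 11, 12, 13, 14, 16, 17}
|A +̂ A| = 17
(Reference bound: |A +̂ A| ≥ 2|A| - 3 for |A| ≥ 2, with |A| = 7 giving ≥ 11.)

|A +̂ A| = 17


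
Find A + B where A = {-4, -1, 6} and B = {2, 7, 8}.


A + B = {a + b : a ∈ A, b ∈ B}.
Enumerate all |A|·|B| = 3·3 = 9 pairs (a, b) and collect distinct sums.
a = -4: -4+2=-2, -4+7=3, -4+8=4
a = -1: -1+2=1, -1+7=6, -1+8=7
a = 6: 6+2=8, 6+7=13, 6+8=14
Collecting distinct sums: A + B = {-2, 1, 3, 4, 6, 7, 8, 13, 14}
|A + B| = 9

A + B = {-2, 1, 3, 4, 6, 7, 8, 13, 14}


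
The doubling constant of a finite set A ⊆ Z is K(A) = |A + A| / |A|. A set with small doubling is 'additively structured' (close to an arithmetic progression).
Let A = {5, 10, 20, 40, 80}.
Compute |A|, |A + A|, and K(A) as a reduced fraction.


|A| = 5.
Compute A + A by enumerating all 25 pairs.
A + A = {10, 15, 20, 25, 30, 40, 45, 50, 60, 80, 85, 90, 100, 120, 160}, so |A + A| = 15.
K = |A + A| / |A| = 15/5 = 3/1 ≈ 3.0000.
Reference: AP of size 5 gives K = 9/5 ≈ 1.8000; a fully generic set of size 5 gives K ≈ 3.0000.

|A| = 5, |A + A| = 15, K = 15/5 = 3/1.


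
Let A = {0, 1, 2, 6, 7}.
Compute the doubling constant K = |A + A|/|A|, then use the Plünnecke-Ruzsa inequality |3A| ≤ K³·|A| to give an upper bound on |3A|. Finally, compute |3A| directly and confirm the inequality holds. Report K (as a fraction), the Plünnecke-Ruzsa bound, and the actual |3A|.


|A| = 5.
Step 1: Compute A + A by enumerating all 25 pairs.
A + A = {0, 1, 2, 3, 4, 6, 7, 8, 9, 12, 13, 14}, so |A + A| = 12.
Step 2: Doubling constant K = |A + A|/|A| = 12/5 = 12/5 ≈ 2.4000.
Step 3: Plünnecke-Ruzsa gives |3A| ≤ K³·|A| = (2.4000)³ · 5 ≈ 69.1200.
Step 4: Compute 3A = A + A + A directly by enumerating all triples (a,b,c) ∈ A³; |3A| = 21.
Step 5: Check 21 ≤ 69.1200? Yes ✓.

K = 12/5, Plünnecke-Ruzsa bound K³|A| ≈ 69.1200, |3A| = 21, inequality holds.


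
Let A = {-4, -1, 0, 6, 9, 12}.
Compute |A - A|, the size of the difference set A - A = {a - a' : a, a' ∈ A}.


A - A = {a - a' : a, a' ∈ A}; |A| = 6.
Bounds: 2|A|-1 ≤ |A - A| ≤ |A|² - |A| + 1, i.e. 11 ≤ |A - A| ≤ 31.
Note: 0 ∈ A - A always (from a - a). The set is symmetric: if d ∈ A - A then -d ∈ A - A.
Enumerate nonzero differences d = a - a' with a > a' (then include -d):
Positive differences: {1, 3, 4, 6, 7, 9, 10, 12, 13, 16}
Full difference set: {0} ∪ (positive diffs) ∪ (negative diffs).
|A - A| = 1 + 2·10 = 21 (matches direct enumeration: 21).

|A - A| = 21


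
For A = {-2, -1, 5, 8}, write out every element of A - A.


A - A = {a - a' : a, a' ∈ A}.
Compute a - a' for each ordered pair (a, a'):
a = -2: -2--2=0, -2--1=-1, -2-5=-7, -2-8=-10
a = -1: -1--2=1, -1--1=0, -1-5=-6, -1-8=-9
a = 5: 5--2=7, 5--1=6, 5-5=0, 5-8=-3
a = 8: 8--2=10, 8--1=9, 8-5=3, 8-8=0
Collecting distinct values (and noting 0 appears from a-a):
A - A = {-10, -9, -7, -6, -3, -1, 0, 1, 3, 6, 7, 9, 10}
|A - A| = 13

A - A = {-10, -9, -7, -6, -3, -1, 0, 1, 3, 6, 7, 9, 10}


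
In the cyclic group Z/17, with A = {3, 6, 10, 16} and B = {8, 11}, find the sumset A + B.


Work in Z/17Z: reduce every sum a + b modulo 17.
Enumerate all 8 pairs:
a = 3: 3+8=11, 3+11=14
a = 6: 6+8=14, 6+11=0
a = 10: 10+8=1, 10+11=4
a = 16: 16+8=7, 16+11=10
Distinct residues collected: {0, 1, 4, 7, 10, 11, 14}
|A + B| = 7 (out of 17 total residues).

A + B = {0, 1, 4, 7, 10, 11, 14}


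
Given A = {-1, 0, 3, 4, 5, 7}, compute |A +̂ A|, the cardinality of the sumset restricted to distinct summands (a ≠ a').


Restricted sumset: A +̂ A = {a + a' : a ∈ A, a' ∈ A, a ≠ a'}.
Equivalently, take A + A and drop any sum 2a that is achievable ONLY as a + a for a ∈ A (i.e. sums representable only with equal summands).
Enumerate pairs (a, a') with a < a' (symmetric, so each unordered pair gives one sum; this covers all a ≠ a'):
  -1 + 0 = -1
  -1 + 3 = 2
  -1 + 4 = 3
  -1 + 5 = 4
  -1 + 7 = 6
  0 + 3 = 3
  0 + 4 = 4
  0 + 5 = 5
  0 + 7 = 7
  3 + 4 = 7
  3 + 5 = 8
  3 + 7 = 10
  4 + 5 = 9
  4 + 7 = 11
  5 + 7 = 12
Collected distinct sums: {-1, 2, 3, 4, 5, 6, 7, 8, 9, 10, 11, 12}
|A +̂ A| = 12
(Reference bound: |A +̂ A| ≥ 2|A| - 3 for |A| ≥ 2, with |A| = 6 giving ≥ 9.)

|A +̂ A| = 12


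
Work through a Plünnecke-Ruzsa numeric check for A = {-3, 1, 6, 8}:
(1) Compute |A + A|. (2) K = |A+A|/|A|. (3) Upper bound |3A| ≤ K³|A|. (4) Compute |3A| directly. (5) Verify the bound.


|A| = 4.
Step 1: Compute A + A by enumerating all 16 pairs.
A + A = {-6, -2, 2, 3, 5, 7, 9, 12, 14, 16}, so |A + A| = 10.
Step 2: Doubling constant K = |A + A|/|A| = 10/4 = 10/4 ≈ 2.5000.
Step 3: Plünnecke-Ruzsa gives |3A| ≤ K³·|A| = (2.5000)³ · 4 ≈ 62.5000.
Step 4: Compute 3A = A + A + A directly by enumerating all triples (a,b,c) ∈ A³; |3A| = 19.
Step 5: Check 19 ≤ 62.5000? Yes ✓.

K = 10/4, Plünnecke-Ruzsa bound K³|A| ≈ 62.5000, |3A| = 19, inequality holds.


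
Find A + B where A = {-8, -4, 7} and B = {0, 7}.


A + B = {a + b : a ∈ A, b ∈ B}.
Enumerate all |A|·|B| = 3·2 = 6 pairs (a, b) and collect distinct sums.
a = -8: -8+0=-8, -8+7=-1
a = -4: -4+0=-4, -4+7=3
a = 7: 7+0=7, 7+7=14
Collecting distinct sums: A + B = {-8, -4, -1, 3, 7, 14}
|A + B| = 6

A + B = {-8, -4, -1, 3, 7, 14}
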